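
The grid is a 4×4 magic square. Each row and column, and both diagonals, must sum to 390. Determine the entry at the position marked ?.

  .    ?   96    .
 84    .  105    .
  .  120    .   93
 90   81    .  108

102

Row 4 must total 390; the given cells sum to 279, so (4,3) = 111.
The remaining cell in column 3 is (3,3) = 390 − 312 = 78.
From anti-diagonal, 390 − (105 + 120 + 90) gives (1,4) = 75.
Using row 3: 120 + 78 + 93 + ? → (3,1) = 390 − 291 = 99.
Using column 1: 84 + 99 + 90 + ? → (1,1) = 390 − 273 = 117.
From column 4, 390 − (75 + 93 + 108) gives (2,4) = 114.
From main diagonal, 390 − (117 + 78 + 108) gives (2,2) = 87.
Row 1 needs 390; the known cells sum to 288, so (1,2) = 102.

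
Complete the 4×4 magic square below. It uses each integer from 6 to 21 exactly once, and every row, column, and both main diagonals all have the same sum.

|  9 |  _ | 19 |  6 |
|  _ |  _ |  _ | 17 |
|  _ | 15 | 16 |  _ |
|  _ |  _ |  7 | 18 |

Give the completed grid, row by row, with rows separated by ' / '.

The entries are 6 through 21, which sum to 216, so each line sums to 216/4 = 54.
From row 1, 54 − (9 + 19 + 6) gives (1,2) = 20.
Column 3: 19 + 16 + 7 + ? = 54, so (2,3) = 12.
Column 4 must total 54; the given cells sum to 41, so (3,4) = 13.
Main diagonal: 9 + 16 + 18 + ? = 54, so (2,2) = 11.
Using anti-diagonal: 6 + 12 + 15 + ? → (4,1) = 54 − 33 = 21.
Row 2 must total 54; the given cells sum to 40, so (2,1) = 14.
The remaining cell in row 3 is (3,1) = 54 − 44 = 10.
Row 4 needs 54; the known cells sum to 46, so (4,2) = 8.

9 20 19 6 / 14 11 12 17 / 10 15 16 13 / 21 8 7 18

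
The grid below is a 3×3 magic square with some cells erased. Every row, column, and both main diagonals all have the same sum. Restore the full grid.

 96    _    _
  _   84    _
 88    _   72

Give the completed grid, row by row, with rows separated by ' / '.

96 76 80 / 68 84 100 / 88 92 72

Main diagonal is already complete: 96 + 84 + 72 = 252, so that is the magic constant.
Row 3: 88 + 72 + ? = 252, so (3,2) = 92.
Using column 1: 96 + 88 + ? → (2,1) = 252 − 184 = 68.
Column 2: 84 + 92 + ? = 252, so (1,2) = 76.
Using anti-diagonal: 84 + 88 + ? → (1,3) = 252 − 172 = 80.
From row 2, 252 − (68 + 84) gives (2,3) = 100.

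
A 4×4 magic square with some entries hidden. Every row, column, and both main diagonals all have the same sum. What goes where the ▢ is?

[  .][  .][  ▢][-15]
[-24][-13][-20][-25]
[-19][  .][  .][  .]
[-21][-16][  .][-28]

Row 2 is complete and sums to -82; that is the magic constant.
From row 4, -82 − (-21 + (-16) + (-28)) gives (4,3) = -17.
Column 1 must total -82; the given cells sum to -64, so (1,1) = -18.
Column 4 must total -82; the given cells sum to -68, so (3,4) = -14.
Main diagonal needs -82; the known cells sum to -59, so (3,3) = -23.
Using anti-diagonal: -15 + (-20) + (-21) + ? → (3,2) = -82 − (-56) = -26.
Column 2: -13 + (-26) + (-16) + ? = -82, so (1,2) = -27.
From column 3, -82 − (-20 + (-23) + (-17)) gives (1,3) = -22.

-22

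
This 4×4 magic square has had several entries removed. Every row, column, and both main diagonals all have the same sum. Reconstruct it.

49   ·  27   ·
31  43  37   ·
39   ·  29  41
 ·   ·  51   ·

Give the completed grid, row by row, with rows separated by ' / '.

49 21 27 47 / 31 43 37 33 / 39 35 29 41 / 25 45 51 23

Column 3 is already complete: 27 + 37 + 29 + 51 = 144, so that is the magic constant.
Using row 2: 31 + 43 + 37 + ? → (2,4) = 144 − 111 = 33.
Row 3 needs 144; the known cells sum to 109, so (3,2) = 35.
Column 1: 49 + 31 + 39 + ? = 144, so (4,1) = 25.
Using main diagonal: 49 + 43 + 29 + ? → (4,4) = 144 − 121 = 23.
Anti-diagonal must total 144; the given cells sum to 97, so (1,4) = 47.
Row 1 must total 144; the given cells sum to 123, so (1,2) = 21.
The remaining cell in row 4 is (4,2) = 144 − 99 = 45.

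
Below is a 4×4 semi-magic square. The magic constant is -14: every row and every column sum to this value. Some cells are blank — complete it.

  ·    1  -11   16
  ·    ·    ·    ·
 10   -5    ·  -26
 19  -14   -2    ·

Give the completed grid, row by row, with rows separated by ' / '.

Row 1: 1 + (-11) + 16 + ? = -14, so (1,1) = -20.
Row 3: 10 + (-5) + (-26) + ? = -14, so (3,3) = 7.
The remaining cell in row 4 is (4,4) = -14 − 3 = -17.
Column 1 must total -14; the given cells sum to 9, so (2,1) = -23.
Column 2 must total -14; the given cells sum to -18, so (2,2) = 4.
Using column 3: -11 + 7 + (-2) + ? → (2,3) = -14 − (-6) = -8.
Column 4 must total -14; the given cells sum to -27, so (2,4) = 13.

-20 1 -11 16 / -23 4 -8 13 / 10 -5 7 -26 / 19 -14 -2 -17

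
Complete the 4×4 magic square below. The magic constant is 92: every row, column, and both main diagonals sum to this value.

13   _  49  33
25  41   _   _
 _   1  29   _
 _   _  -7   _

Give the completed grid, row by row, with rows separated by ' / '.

13 -3 49 33 / 25 41 21 5 / 17 1 29 45 / 37 53 -7 9

Row 1 must total 92; the given cells sum to 95, so (1,2) = -3.
Column 2 must total 92; the given cells sum to 39, so (4,2) = 53.
The remaining cell in column 3 is (2,3) = 92 − 71 = 21.
Using main diagonal: 13 + 41 + 29 + ? → (4,4) = 92 − 83 = 9.
Anti-diagonal must total 92; the given cells sum to 55, so (4,1) = 37.
Row 2 must total 92; the given cells sum to 87, so (2,4) = 5.
From column 1, 92 − (13 + 25 + 37) gives (3,1) = 17.
Column 4 must total 92; the given cells sum to 47, so (3,4) = 45.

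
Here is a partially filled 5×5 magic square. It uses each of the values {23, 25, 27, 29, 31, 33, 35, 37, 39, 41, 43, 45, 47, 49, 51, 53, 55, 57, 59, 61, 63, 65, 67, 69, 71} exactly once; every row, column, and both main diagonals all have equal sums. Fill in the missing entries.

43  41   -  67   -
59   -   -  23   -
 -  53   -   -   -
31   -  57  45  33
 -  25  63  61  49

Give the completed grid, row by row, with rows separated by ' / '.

The 25 entries sum to 1175, so each line sums to 1175/5 = 235.
Using row 4: 31 + 57 + 45 + 33 + ? → (4,2) = 235 − 166 = 69.
Row 5 needs 235; the known cells sum to 198, so (5,1) = 37.
Column 1 must total 235; the given cells sum to 170, so (3,1) = 65.
Using column 2: 41 + 53 + 69 + 25 + ? → (2,2) = 235 − 188 = 47.
Column 4: 67 + 23 + 45 + 61 + ? = 235, so (3,4) = 39.
The remaining cell in main diagonal is (3,3) = 235 − 184 = 51.
Anti-diagonal needs 235; the known cells sum to 180, so (1,5) = 55.
The remaining cell in row 1 is (1,3) = 235 − 206 = 29.
Row 3: 65 + 53 + 51 + 39 + ? = 235, so (3,5) = 27.
Column 3: 29 + 51 + 57 + 63 + ? = 235, so (2,3) = 35.
Column 5: 55 + 27 + 33 + 49 + ? = 235, so (2,5) = 71.

43 41 29 67 55 / 59 47 35 23 71 / 65 53 51 39 27 / 31 69 57 45 33 / 37 25 63 61 49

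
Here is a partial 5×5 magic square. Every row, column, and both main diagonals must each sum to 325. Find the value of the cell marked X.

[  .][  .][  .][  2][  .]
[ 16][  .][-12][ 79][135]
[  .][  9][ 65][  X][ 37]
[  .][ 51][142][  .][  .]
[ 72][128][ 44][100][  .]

Using row 2: 16 + (-12) + 79 + 135 + ? → (2,2) = 325 − 218 = 107.
Using row 5: 72 + 128 + 44 + 100 + ? → (5,5) = 325 − 344 = -19.
Column 2 needs 325; the known cells sum to 295, so (1,2) = 30.
Using column 3: -12 + 65 + 142 + 44 + ? → (1,3) = 325 − 239 = 86.
Using anti-diagonal: 79 + 65 + 51 + 72 + ? → (1,5) = 325 − 267 = 58.
Row 1 needs 325; the known cells sum to 176, so (1,1) = 149.
Column 5 must total 325; the given cells sum to 211, so (4,5) = 114.
Main diagonal: 149 + 107 + 65 + (-19) + ? = 325, so (4,4) = 23.
Row 4: 51 + 142 + 23 + 114 + ? = 325, so (4,1) = -5.
The remaining cell in column 1 is (3,1) = 325 − 232 = 93.
Column 4 must total 325; the given cells sum to 204, so (3,4) = 121.

121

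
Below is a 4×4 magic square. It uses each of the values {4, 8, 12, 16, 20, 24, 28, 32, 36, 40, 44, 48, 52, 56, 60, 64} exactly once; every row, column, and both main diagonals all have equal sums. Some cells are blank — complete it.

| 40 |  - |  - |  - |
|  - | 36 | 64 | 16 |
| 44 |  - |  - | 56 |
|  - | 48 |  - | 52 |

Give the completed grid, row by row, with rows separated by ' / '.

40 24 60 12 / 20 36 64 16 / 44 28 8 56 / 32 48 4 52

The 16 entries sum to 544, so each line sums to 544/4 = 136.
Using row 2: 36 + 64 + 16 + ? → (2,1) = 136 − 116 = 20.
From column 1, 136 − (40 + 20 + 44) gives (4,1) = 32.
The remaining cell in column 4 is (1,4) = 136 − 124 = 12.
From main diagonal, 136 − (40 + 36 + 52) gives (3,3) = 8.
The remaining cell in anti-diagonal is (3,2) = 136 − 108 = 28.
The remaining cell in row 4 is (4,3) = 136 − 132 = 4.
The remaining cell in column 2 is (1,2) = 136 − 112 = 24.
The remaining cell in column 3 is (1,3) = 136 − 76 = 60.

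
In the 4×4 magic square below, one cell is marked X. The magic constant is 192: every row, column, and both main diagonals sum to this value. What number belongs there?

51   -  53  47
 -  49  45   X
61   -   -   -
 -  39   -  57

55

Row 1: 51 + 53 + 47 + ? = 192, so (1,2) = 41.
Column 2: 41 + 49 + 39 + ? = 192, so (3,2) = 63.
Using main diagonal: 51 + 49 + 57 + ? → (3,3) = 192 − 157 = 35.
Anti-diagonal needs 192; the known cells sum to 155, so (4,1) = 37.
From row 3, 192 − (61 + 63 + 35) gives (3,4) = 33.
Row 4 must total 192; the given cells sum to 133, so (4,3) = 59.
Column 1: 51 + 61 + 37 + ? = 192, so (2,1) = 43.
Using column 4: 47 + 33 + 57 + ? → (2,4) = 192 − 137 = 55.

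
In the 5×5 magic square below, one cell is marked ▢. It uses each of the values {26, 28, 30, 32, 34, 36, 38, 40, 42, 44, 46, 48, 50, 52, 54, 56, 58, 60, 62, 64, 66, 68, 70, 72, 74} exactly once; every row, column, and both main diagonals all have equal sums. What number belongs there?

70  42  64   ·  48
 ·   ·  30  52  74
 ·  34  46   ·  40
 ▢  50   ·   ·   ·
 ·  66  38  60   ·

The 25 entries sum to 1250, so each line sums to 1250/5 = 250.
The remaining cell in row 1 is (1,4) = 250 − 224 = 26.
The remaining cell in column 2 is (2,2) = 250 − 192 = 58.
Using column 3: 64 + 30 + 46 + 38 + ? → (4,3) = 250 − 178 = 72.
The remaining cell in anti-diagonal is (5,1) = 250 − 196 = 54.
Row 2 needs 250; the known cells sum to 214, so (2,1) = 36.
Row 5 needs 250; the known cells sum to 218, so (5,5) = 32.
From column 5, 250 − (48 + 74 + 40 + 32) gives (4,5) = 56.
The remaining cell in main diagonal is (4,4) = 250 − 206 = 44.
From row 4, 250 − (50 + 72 + 44 + 56) gives (4,1) = 28.

28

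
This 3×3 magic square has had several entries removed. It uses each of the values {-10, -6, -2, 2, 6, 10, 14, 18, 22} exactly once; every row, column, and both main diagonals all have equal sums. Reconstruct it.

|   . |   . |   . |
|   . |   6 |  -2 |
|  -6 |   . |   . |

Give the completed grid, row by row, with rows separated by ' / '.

The 9 entries sum to 54, so each line sums to 54/3 = 18.
Row 2: 6 + (-2) + ? = 18, so (2,1) = 14.
Column 1 needs 18; the known cells sum to 8, so (1,1) = 10.
Main diagonal: 10 + 6 + ? = 18, so (3,3) = 2.
Anti-diagonal: 6 + (-6) + ? = 18, so (1,3) = 18.
The remaining cell in row 1 is (1,2) = 18 − 28 = -10.
From row 3, 18 − (-6 + 2) gives (3,2) = 22.

10 -10 18 / 14 6 -2 / -6 22 2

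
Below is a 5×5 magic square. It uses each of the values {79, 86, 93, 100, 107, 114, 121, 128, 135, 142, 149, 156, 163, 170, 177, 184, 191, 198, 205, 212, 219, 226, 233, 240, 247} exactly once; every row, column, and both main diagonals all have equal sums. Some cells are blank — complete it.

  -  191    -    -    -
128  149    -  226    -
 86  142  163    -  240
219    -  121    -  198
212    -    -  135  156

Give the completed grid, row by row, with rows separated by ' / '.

170 191 247 93 114 / 128 149 205 226 107 / 86 142 163 184 240 / 219 100 121 177 198 / 212 233 79 135 156

The 25 entries sum to 4075, so each line sums to 4075/5 = 815.
Using row 3: 86 + 142 + 163 + 240 + ? → (3,4) = 815 − 631 = 184.
The remaining cell in column 1 is (1,1) = 815 − 645 = 170.
Main diagonal must total 815; the given cells sum to 638, so (4,4) = 177.
Using row 4: 219 + 121 + 177 + 198 + ? → (4,2) = 815 − 715 = 100.
Column 2 must total 815; the given cells sum to 582, so (5,2) = 233.
From column 4, 815 − (226 + 184 + 177 + 135) gives (1,4) = 93.
From anti-diagonal, 815 − (226 + 163 + 100 + 212) gives (1,5) = 114.
Row 1 needs 815; the known cells sum to 568, so (1,3) = 247.
From row 5, 815 − (212 + 233 + 135 + 156) gives (5,3) = 79.
Column 3: 247 + 163 + 121 + 79 + ? = 815, so (2,3) = 205.
From column 5, 815 − (114 + 240 + 198 + 156) gives (2,5) = 107.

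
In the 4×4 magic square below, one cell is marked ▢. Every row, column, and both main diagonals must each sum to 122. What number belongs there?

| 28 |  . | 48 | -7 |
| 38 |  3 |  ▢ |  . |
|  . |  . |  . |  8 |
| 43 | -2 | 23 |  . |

18

Using row 1: 28 + 48 + (-7) + ? → (1,2) = 122 − 69 = 53.
Using row 4: 43 + (-2) + 23 + ? → (4,4) = 122 − 64 = 58.
Column 1: 28 + 38 + 43 + ? = 122, so (3,1) = 13.
Using column 2: 53 + 3 + (-2) + ? → (3,2) = 122 − 54 = 68.
Column 4: -7 + 8 + 58 + ? = 122, so (2,4) = 63.
From main diagonal, 122 − (28 + 3 + 58) gives (3,3) = 33.
The remaining cell in anti-diagonal is (2,3) = 122 − 104 = 18.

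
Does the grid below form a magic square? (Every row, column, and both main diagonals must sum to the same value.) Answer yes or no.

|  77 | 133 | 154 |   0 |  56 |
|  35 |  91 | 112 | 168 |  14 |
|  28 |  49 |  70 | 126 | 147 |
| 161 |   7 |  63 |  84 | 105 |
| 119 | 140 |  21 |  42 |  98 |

Row 1: 77 + 133 + 154 + 0 + 56 = 420.
Row 2: 35 + 91 + 112 + 168 + 14 = 420.
Row 3: 28 + 49 + 70 + 126 + 147 = 420.
Row 4: 161 + 7 + 63 + 84 + 105 = 420.
Row 5: 119 + 140 + 21 + 42 + 98 = 420.
Column 1: 77 + 35 + 28 + 161 + 119 = 420.
Column 2: 133 + 91 + 49 + 7 + 140 = 420.
Column 3: 154 + 112 + 70 + 63 + 21 = 420.
Column 4: 0 + 168 + 126 + 84 + 42 = 420.
Column 5: 56 + 14 + 147 + 105 + 98 = 420.
Main diagonal: 77 + 91 + 70 + 84 + 98 = 420.
Anti-diagonal: 56 + 168 + 70 + 7 + 119 = 420.
All lines sum to 420.

Yes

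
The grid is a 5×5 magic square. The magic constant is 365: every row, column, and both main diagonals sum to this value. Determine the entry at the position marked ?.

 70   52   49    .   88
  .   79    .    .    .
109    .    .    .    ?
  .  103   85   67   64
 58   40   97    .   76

37

Using row 1: 70 + 52 + 49 + 88 + ? → (1,4) = 365 − 259 = 106.
Row 4 must total 365; the given cells sum to 319, so (4,1) = 46.
Using row 5: 58 + 40 + 97 + 76 + ? → (5,4) = 365 − 271 = 94.
From column 1, 365 − (70 + 109 + 46 + 58) gives (2,1) = 82.
Using column 2: 52 + 79 + 103 + 40 + ? → (3,2) = 365 − 274 = 91.
Using main diagonal: 70 + 79 + 67 + 76 + ? → (3,3) = 365 − 292 = 73.
The remaining cell in anti-diagonal is (2,4) = 365 − 322 = 43.
Using column 3: 49 + 73 + 85 + 97 + ? → (2,3) = 365 − 304 = 61.
Column 4 needs 365; the known cells sum to 310, so (3,4) = 55.
Using row 2: 82 + 79 + 61 + 43 + ? → (2,5) = 365 − 265 = 100.
From row 3, 365 − (109 + 91 + 73 + 55) gives (3,5) = 37.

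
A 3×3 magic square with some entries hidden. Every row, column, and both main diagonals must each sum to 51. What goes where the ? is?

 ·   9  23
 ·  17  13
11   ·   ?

From row 1, 51 − (9 + 23) gives (1,1) = 19.
Row 2: 17 + 13 + ? = 51, so (2,1) = 21.
Column 2 must total 51; the given cells sum to 26, so (3,2) = 25.
Column 3 must total 51; the given cells sum to 36, so (3,3) = 15.

15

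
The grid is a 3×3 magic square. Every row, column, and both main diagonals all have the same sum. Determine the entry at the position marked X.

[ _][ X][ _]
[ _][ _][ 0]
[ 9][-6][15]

Row 3 is complete and sums to 18; that is the magic constant.
Column 3 needs 18; the known cells sum to 15, so (1,3) = 3.
Anti-diagonal: 3 + 9 + ? = 18, so (2,2) = 6.
Row 2 needs 18; the known cells sum to 6, so (2,1) = 12.
From column 1, 18 − (12 + 9) gives (1,1) = -3.
Using column 2: 6 + (-6) + ? → (1,2) = 18 − 0 = 18.

18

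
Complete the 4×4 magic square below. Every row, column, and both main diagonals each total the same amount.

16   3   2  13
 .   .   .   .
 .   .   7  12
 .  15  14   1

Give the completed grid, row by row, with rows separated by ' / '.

16 3 2 13 / 5 10 11 8 / 9 6 7 12 / 4 15 14 1

Row 1 is already complete: 16 + 3 + 2 + 13 = 34, so that is the magic constant.
The remaining cell in row 4 is (4,1) = 34 − 30 = 4.
Column 3 must total 34; the given cells sum to 23, so (2,3) = 11.
Column 4 needs 34; the known cells sum to 26, so (2,4) = 8.
Main diagonal needs 34; the known cells sum to 24, so (2,2) = 10.
The remaining cell in anti-diagonal is (3,2) = 34 − 28 = 6.
Using row 2: 10 + 11 + 8 + ? → (2,1) = 34 − 29 = 5.
Row 3 must total 34; the given cells sum to 25, so (3,1) = 9.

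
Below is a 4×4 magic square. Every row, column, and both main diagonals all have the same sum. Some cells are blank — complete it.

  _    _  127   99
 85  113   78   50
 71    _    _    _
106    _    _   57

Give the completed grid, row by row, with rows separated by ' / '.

64 36 127 99 / 85 113 78 50 / 71 43 92 120 / 106 134 29 57

Row 2 is already complete: 85 + 113 + 78 + 50 = 326, so that is the magic constant.
Using column 1: 85 + 71 + 106 + ? → (1,1) = 326 − 262 = 64.
Using column 4: 99 + 50 + 57 + ? → (3,4) = 326 − 206 = 120.
Main diagonal must total 326; the given cells sum to 234, so (3,3) = 92.
The remaining cell in anti-diagonal is (3,2) = 326 − 283 = 43.
Row 1 needs 326; the known cells sum to 290, so (1,2) = 36.
Column 2 needs 326; the known cells sum to 192, so (4,2) = 134.
From column 3, 326 − (127 + 78 + 92) gives (4,3) = 29.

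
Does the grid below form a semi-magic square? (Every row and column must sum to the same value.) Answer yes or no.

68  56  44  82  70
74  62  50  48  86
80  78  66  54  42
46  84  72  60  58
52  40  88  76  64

Yes

Row 1: 68 + 56 + 44 + 82 + 70 = 320.
Row 2: 74 + 62 + 50 + 48 + 86 = 320.
Row 3: 80 + 78 + 66 + 54 + 42 = 320.
Row 4: 46 + 84 + 72 + 60 + 58 = 320.
Row 5: 52 + 40 + 88 + 76 + 64 = 320.
Column 1: 68 + 74 + 80 + 46 + 52 = 320.
Column 2: 56 + 62 + 78 + 84 + 40 = 320.
Column 3: 44 + 50 + 66 + 72 + 88 = 320.
Column 4: 82 + 48 + 54 + 60 + 76 = 320.
Column 5: 70 + 86 + 42 + 58 + 64 = 320.
All lines sum to 320.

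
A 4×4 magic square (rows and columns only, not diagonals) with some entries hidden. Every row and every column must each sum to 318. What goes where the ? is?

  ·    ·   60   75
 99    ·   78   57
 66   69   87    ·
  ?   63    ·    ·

72

Using row 2: 99 + 78 + 57 + ? → (2,2) = 318 − 234 = 84.
From row 3, 318 − (66 + 69 + 87) gives (3,4) = 96.
The remaining cell in column 2 is (1,2) = 318 − 216 = 102.
From column 3, 318 − (60 + 78 + 87) gives (4,3) = 93.
Column 4: 75 + 57 + 96 + ? = 318, so (4,4) = 90.
Row 1 must total 318; the given cells sum to 237, so (1,1) = 81.
Using row 4: 63 + 93 + 90 + ? → (4,1) = 318 − 246 = 72.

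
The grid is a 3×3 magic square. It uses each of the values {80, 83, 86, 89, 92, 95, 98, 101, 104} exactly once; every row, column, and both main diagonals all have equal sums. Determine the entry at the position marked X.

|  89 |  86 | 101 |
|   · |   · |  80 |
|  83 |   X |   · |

98

The 9 entries sum to 828, so each line sums to 828/3 = 276.
Column 1: 89 + 83 + ? = 276, so (2,1) = 104.
Column 3: 101 + 80 + ? = 276, so (3,3) = 95.
Main diagonal must total 276; the given cells sum to 184, so (2,2) = 92.
From row 3, 276 − (83 + 95) gives (3,2) = 98.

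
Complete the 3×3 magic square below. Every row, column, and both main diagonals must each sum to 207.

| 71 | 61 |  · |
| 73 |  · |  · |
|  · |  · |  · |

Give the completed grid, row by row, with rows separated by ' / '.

Using row 1: 71 + 61 + ? → (1,3) = 207 − 132 = 75.
Using column 1: 71 + 73 + ? → (3,1) = 207 − 144 = 63.
Using anti-diagonal: 75 + 63 + ? → (2,2) = 207 − 138 = 69.
The remaining cell in row 2 is (2,3) = 207 − 142 = 65.
From column 2, 207 − (61 + 69) gives (3,2) = 77.
Using column 3: 75 + 65 + ? → (3,3) = 207 − 140 = 67.

71 61 75 / 73 69 65 / 63 77 67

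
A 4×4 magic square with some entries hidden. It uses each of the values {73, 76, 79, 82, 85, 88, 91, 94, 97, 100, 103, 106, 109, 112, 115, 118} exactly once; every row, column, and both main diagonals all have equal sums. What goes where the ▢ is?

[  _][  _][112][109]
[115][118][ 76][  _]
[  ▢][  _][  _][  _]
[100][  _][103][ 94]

The 16 entries sum to 1528, so each line sums to 1528/4 = 382.
Row 2 must total 382; the given cells sum to 309, so (2,4) = 73.
From row 4, 382 − (100 + 103 + 94) gives (4,2) = 85.
Column 3: 112 + 76 + 103 + ? = 382, so (3,3) = 91.
The remaining cell in column 4 is (3,4) = 382 − 276 = 106.
The remaining cell in main diagonal is (1,1) = 382 − 303 = 79.
Anti-diagonal: 109 + 76 + 100 + ? = 382, so (3,2) = 97.
The remaining cell in row 1 is (1,2) = 382 − 300 = 82.
The remaining cell in row 3 is (3,1) = 382 − 294 = 88.

88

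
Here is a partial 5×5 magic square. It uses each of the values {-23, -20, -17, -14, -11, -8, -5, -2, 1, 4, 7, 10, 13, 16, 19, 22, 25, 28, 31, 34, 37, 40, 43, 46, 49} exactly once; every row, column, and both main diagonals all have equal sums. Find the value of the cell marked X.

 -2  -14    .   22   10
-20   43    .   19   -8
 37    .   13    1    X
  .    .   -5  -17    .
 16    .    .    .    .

The 25 entries sum to 325, so each line sums to 325/5 = 65.
From row 1, 65 − (-2 + (-14) + 22 + 10) gives (1,3) = 49.
The remaining cell in row 2 is (2,3) = 65 − 34 = 31.
Using column 1: -2 + (-20) + 37 + 16 + ? → (4,1) = 65 − 31 = 34.
Column 3 must total 65; the given cells sum to 88, so (5,3) = -23.
From column 4, 65 − (22 + 19 + 1 + (-17)) gives (5,4) = 40.
Using main diagonal: -2 + 43 + 13 + (-17) + ? → (5,5) = 65 − 37 = 28.
From anti-diagonal, 65 − (10 + 19 + 13 + 16) gives (4,2) = 7.
Row 4: 34 + 7 + (-5) + (-17) + ? = 65, so (4,5) = 46.
Row 5 must total 65; the given cells sum to 61, so (5,2) = 4.
Using column 2: -14 + 43 + 7 + 4 + ? → (3,2) = 65 − 40 = 25.
Column 5 must total 65; the given cells sum to 76, so (3,5) = -11.

-11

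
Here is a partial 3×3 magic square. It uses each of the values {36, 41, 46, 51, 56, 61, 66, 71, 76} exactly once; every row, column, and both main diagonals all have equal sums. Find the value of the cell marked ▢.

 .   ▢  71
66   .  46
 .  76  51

36

The 9 entries sum to 504, so each line sums to 504/3 = 168.
Row 2: 66 + 46 + ? = 168, so (2,2) = 56.
From row 3, 168 − (76 + 51) gives (3,1) = 41.
The remaining cell in column 1 is (1,1) = 168 − 107 = 61.
Column 2: 56 + 76 + ? = 168, so (1,2) = 36.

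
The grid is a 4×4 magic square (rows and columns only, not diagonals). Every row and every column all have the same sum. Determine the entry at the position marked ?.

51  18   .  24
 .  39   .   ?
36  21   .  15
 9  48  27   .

45

Column 2 is complete and sums to 126; that is the magic constant.
Row 1: 51 + 18 + 24 + ? = 126, so (1,3) = 33.
Row 3 needs 126; the known cells sum to 72, so (3,3) = 54.
The remaining cell in row 4 is (4,4) = 126 − 84 = 42.
Column 1: 51 + 36 + 9 + ? = 126, so (2,1) = 30.
From column 3, 126 − (33 + 54 + 27) gives (2,3) = 12.
Using column 4: 24 + 15 + 42 + ? → (2,4) = 126 − 81 = 45.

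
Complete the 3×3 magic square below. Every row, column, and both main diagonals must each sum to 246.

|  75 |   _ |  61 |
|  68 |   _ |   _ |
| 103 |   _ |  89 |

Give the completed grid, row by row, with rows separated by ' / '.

75 110 61 / 68 82 96 / 103 54 89

Row 1 needs 246; the known cells sum to 136, so (1,2) = 110.
The remaining cell in row 3 is (3,2) = 246 − 192 = 54.
Column 2: 110 + 54 + ? = 246, so (2,2) = 82.
Column 3 needs 246; the known cells sum to 150, so (2,3) = 96.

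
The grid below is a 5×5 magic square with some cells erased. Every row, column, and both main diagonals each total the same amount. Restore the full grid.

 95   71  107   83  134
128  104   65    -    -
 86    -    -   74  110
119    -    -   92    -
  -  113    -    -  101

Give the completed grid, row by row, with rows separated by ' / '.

Row 1 is already complete: 95 + 71 + 107 + 83 + 134 = 490, so that is the magic constant.
The remaining cell in column 1 is (5,1) = 490 − 428 = 62.
Main diagonal needs 490; the known cells sum to 392, so (3,3) = 98.
Using row 3: 86 + 98 + 74 + 110 + ? → (3,2) = 490 − 368 = 122.
From column 2, 490 − (71 + 104 + 122 + 113) gives (4,2) = 80.
Anti-diagonal: 134 + 98 + 80 + 62 + ? = 490, so (2,4) = 116.
The remaining cell in row 2 is (2,5) = 490 − 413 = 77.
Column 4 needs 490; the known cells sum to 365, so (5,4) = 125.
Using column 5: 134 + 77 + 110 + 101 + ? → (4,5) = 490 − 422 = 68.
Row 4 must total 490; the given cells sum to 359, so (4,3) = 131.
From row 5, 490 − (62 + 113 + 125 + 101) gives (5,3) = 89.

95 71 107 83 134 / 128 104 65 116 77 / 86 122 98 74 110 / 119 80 131 92 68 / 62 113 89 125 101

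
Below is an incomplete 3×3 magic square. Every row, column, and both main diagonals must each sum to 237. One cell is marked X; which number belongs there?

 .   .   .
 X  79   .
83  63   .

87

Row 3 must total 237; the given cells sum to 146, so (3,3) = 91.
From column 2, 237 − (79 + 63) gives (1,2) = 95.
The remaining cell in main diagonal is (1,1) = 237 − 170 = 67.
Anti-diagonal needs 237; the known cells sum to 162, so (1,3) = 75.
From column 1, 237 − (67 + 83) gives (2,1) = 87.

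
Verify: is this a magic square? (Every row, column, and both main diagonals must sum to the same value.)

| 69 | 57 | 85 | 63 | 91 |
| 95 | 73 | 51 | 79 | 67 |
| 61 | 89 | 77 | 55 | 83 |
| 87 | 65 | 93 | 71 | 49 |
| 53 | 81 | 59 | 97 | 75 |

Yes

Row 1: 69 + 57 + 85 + 63 + 91 = 365.
Row 2: 95 + 73 + 51 + 79 + 67 = 365.
Row 3: 61 + 89 + 77 + 55 + 83 = 365.
Row 4: 87 + 65 + 93 + 71 + 49 = 365.
Row 5: 53 + 81 + 59 + 97 + 75 = 365.
Column 1: 69 + 95 + 61 + 87 + 53 = 365.
Column 2: 57 + 73 + 89 + 65 + 81 = 365.
Column 3: 85 + 51 + 77 + 93 + 59 = 365.
Column 4: 63 + 79 + 55 + 71 + 97 = 365.
Column 5: 91 + 67 + 83 + 49 + 75 = 365.
Main diagonal: 69 + 73 + 77 + 71 + 75 = 365.
Anti-diagonal: 91 + 79 + 77 + 65 + 53 = 365.
All lines sum to 365.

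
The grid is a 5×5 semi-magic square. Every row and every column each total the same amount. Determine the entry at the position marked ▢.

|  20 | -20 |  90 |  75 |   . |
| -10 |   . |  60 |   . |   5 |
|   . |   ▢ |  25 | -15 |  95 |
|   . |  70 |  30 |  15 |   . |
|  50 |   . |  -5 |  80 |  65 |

40

Column 3 is complete and sums to 200; that is the magic constant.
Row 1 must total 200; the given cells sum to 165, so (1,5) = 35.
From row 5, 200 − (50 + (-5) + 80 + 65) gives (5,2) = 10.
From column 4, 200 − (75 + (-15) + 15 + 80) gives (2,4) = 45.
Column 5: 35 + 5 + 95 + 65 + ? = 200, so (4,5) = 0.
Row 2 must total 200; the given cells sum to 100, so (2,2) = 100.
Row 4 must total 200; the given cells sum to 115, so (4,1) = 85.
Using column 1: 20 + (-10) + 85 + 50 + ? → (3,1) = 200 − 145 = 55.
From column 2, 200 − (-20 + 100 + 70 + 10) gives (3,2) = 40.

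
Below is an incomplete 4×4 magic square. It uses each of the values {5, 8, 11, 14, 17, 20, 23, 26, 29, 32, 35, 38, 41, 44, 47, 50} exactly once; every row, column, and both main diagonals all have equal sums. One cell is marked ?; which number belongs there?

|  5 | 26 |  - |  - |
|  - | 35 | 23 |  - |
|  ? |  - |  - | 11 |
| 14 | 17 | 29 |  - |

The 16 entries sum to 440, so each line sums to 440/4 = 110.
The remaining cell in row 4 is (4,4) = 110 − 60 = 50.
Column 2: 26 + 35 + 17 + ? = 110, so (3,2) = 32.
Main diagonal must total 110; the given cells sum to 90, so (3,3) = 20.
Anti-diagonal must total 110; the given cells sum to 69, so (1,4) = 41.
From row 1, 110 − (5 + 26 + 41) gives (1,3) = 38.
Row 3: 32 + 20 + 11 + ? = 110, so (3,1) = 47.

47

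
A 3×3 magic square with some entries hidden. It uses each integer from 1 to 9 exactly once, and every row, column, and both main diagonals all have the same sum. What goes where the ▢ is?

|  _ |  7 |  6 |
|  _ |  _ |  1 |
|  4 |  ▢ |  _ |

3

The entries are 1 through 9, which sum to 45, so each line sums to 45/3 = 15.
The remaining cell in row 1 is (1,1) = 15 − 13 = 2.
Column 1 must total 15; the given cells sum to 6, so (2,1) = 9.
Using column 3: 6 + 1 + ? → (3,3) = 15 − 7 = 8.
Main diagonal must total 15; the given cells sum to 10, so (2,2) = 5.
From row 3, 15 − (4 + 8) gives (3,2) = 3.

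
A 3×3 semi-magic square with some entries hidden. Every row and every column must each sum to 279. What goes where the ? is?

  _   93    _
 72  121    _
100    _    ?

From row 2, 279 − (72 + 121) gives (2,3) = 86.
Column 1 needs 279; the known cells sum to 172, so (1,1) = 107.
Column 2 must total 279; the given cells sum to 214, so (3,2) = 65.
The remaining cell in row 1 is (1,3) = 279 − 200 = 79.
Row 3: 100 + 65 + ? = 279, so (3,3) = 114.

114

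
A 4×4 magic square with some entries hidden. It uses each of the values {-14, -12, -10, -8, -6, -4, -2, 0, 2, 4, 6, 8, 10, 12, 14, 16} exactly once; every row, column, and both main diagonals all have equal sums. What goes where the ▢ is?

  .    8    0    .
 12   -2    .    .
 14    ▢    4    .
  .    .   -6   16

-4

The 16 entries sum to 16, so each line sums to 16/4 = 4.
Column 3 must total 4; the given cells sum to -2, so (2,3) = 6.
Using main diagonal: -2 + 4 + 16 + ? → (1,1) = 4 − 18 = -14.
Row 1 needs 4; the known cells sum to -6, so (1,4) = 10.
Row 2: 12 + (-2) + 6 + ? = 4, so (2,4) = -12.
Column 1: -14 + 12 + 14 + ? = 4, so (4,1) = -8.
The remaining cell in column 4 is (3,4) = 4 − 14 = -10.
The remaining cell in anti-diagonal is (3,2) = 4 − 8 = -4.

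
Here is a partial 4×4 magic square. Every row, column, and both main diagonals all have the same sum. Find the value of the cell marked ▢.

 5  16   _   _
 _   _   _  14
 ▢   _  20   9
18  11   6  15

8

Row 4 is complete and sums to 50; that is the magic constant.
Column 4 needs 50; the known cells sum to 38, so (1,4) = 12.
From main diagonal, 50 − (5 + 20 + 15) gives (2,2) = 10.
The remaining cell in row 1 is (1,3) = 50 − 33 = 17.
Using column 2: 16 + 10 + 11 + ? → (3,2) = 50 − 37 = 13.
Column 3: 17 + 20 + 6 + ? = 50, so (2,3) = 7.
Row 2 needs 50; the known cells sum to 31, so (2,1) = 19.
The remaining cell in row 3 is (3,1) = 50 − 42 = 8.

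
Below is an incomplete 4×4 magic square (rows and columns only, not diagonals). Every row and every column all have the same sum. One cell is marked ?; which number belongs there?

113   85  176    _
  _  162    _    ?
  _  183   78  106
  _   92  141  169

99

Column 2 is complete and sums to 522; that is the magic constant.
Row 1: 113 + 85 + 176 + ? = 522, so (1,4) = 148.
From row 3, 522 − (183 + 78 + 106) gives (3,1) = 155.
From row 4, 522 − (92 + 141 + 169) gives (4,1) = 120.
Column 1: 113 + 155 + 120 + ? = 522, so (2,1) = 134.
From column 3, 522 − (176 + 78 + 141) gives (2,3) = 127.
Column 4: 148 + 106 + 169 + ? = 522, so (2,4) = 99.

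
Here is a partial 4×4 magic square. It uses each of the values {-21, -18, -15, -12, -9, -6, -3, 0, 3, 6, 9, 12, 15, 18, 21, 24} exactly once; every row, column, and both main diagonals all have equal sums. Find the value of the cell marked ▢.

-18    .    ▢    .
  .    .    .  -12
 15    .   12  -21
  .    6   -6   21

The 16 entries sum to 24, so each line sums to 24/4 = 6.
Row 3: 15 + 12 + (-21) + ? = 6, so (3,2) = 0.
Row 4 needs 6; the known cells sum to 21, so (4,1) = -15.
Column 1 needs 6; the known cells sum to -18, so (2,1) = 24.
Column 4: -12 + (-21) + 21 + ? = 6, so (1,4) = 18.
From main diagonal, 6 − (-18 + 12 + 21) gives (2,2) = -9.
Anti-diagonal needs 6; the known cells sum to 3, so (2,3) = 3.
Column 2 needs 6; the known cells sum to -3, so (1,2) = 9.
Column 3 needs 6; the known cells sum to 9, so (1,3) = -3.

-3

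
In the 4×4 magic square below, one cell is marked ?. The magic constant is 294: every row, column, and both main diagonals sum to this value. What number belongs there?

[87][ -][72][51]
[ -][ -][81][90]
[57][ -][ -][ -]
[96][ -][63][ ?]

Row 1 must total 294; the given cells sum to 210, so (1,2) = 84.
Using column 1: 87 + 57 + 96 + ? → (2,1) = 294 − 240 = 54.
Column 3: 72 + 81 + 63 + ? = 294, so (3,3) = 78.
Anti-diagonal needs 294; the known cells sum to 228, so (3,2) = 66.
From row 2, 294 − (54 + 81 + 90) gives (2,2) = 69.
From row 3, 294 − (57 + 66 + 78) gives (3,4) = 93.
The remaining cell in column 2 is (4,2) = 294 − 219 = 75.
Using column 4: 51 + 90 + 93 + ? → (4,4) = 294 − 234 = 60.

60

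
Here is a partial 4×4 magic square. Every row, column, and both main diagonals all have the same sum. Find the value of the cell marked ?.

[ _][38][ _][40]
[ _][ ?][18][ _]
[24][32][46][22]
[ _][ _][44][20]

Row 3 is complete and sums to 124; that is the magic constant.
Column 3 needs 124; the known cells sum to 108, so (1,3) = 16.
Column 4: 40 + 22 + 20 + ? = 124, so (2,4) = 42.
Anti-diagonal: 40 + 18 + 32 + ? = 124, so (4,1) = 34.
Row 1 must total 124; the given cells sum to 94, so (1,1) = 30.
From row 4, 124 − (34 + 44 + 20) gives (4,2) = 26.
Column 1 must total 124; the given cells sum to 88, so (2,1) = 36.
Column 2 needs 124; the known cells sum to 96, so (2,2) = 28.

28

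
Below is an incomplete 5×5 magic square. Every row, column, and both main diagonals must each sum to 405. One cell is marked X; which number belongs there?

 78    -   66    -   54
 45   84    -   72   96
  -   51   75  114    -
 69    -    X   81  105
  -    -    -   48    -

The remaining cell in row 2 is (2,3) = 405 − 297 = 108.
From column 4, 405 − (72 + 114 + 81 + 48) gives (1,4) = 90.
Main diagonal must total 405; the given cells sum to 318, so (5,5) = 87.
From row 1, 405 − (78 + 66 + 90 + 54) gives (1,2) = 117.
The remaining cell in column 5 is (3,5) = 405 − 342 = 63.
Using row 3: 51 + 75 + 114 + 63 + ? → (3,1) = 405 − 303 = 102.
Column 1: 78 + 45 + 102 + 69 + ? = 405, so (5,1) = 111.
Anti-diagonal: 54 + 72 + 75 + 111 + ? = 405, so (4,2) = 93.
Row 4: 69 + 93 + 81 + 105 + ? = 405, so (4,3) = 57.

57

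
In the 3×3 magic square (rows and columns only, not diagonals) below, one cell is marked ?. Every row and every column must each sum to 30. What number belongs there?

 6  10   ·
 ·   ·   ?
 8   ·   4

12

Row 1 must total 30; the given cells sum to 16, so (1,3) = 14.
Row 3 needs 30; the known cells sum to 12, so (3,2) = 18.
Column 1 must total 30; the given cells sum to 14, so (2,1) = 16.
Column 2 needs 30; the known cells sum to 28, so (2,2) = 2.
Using column 3: 14 + 4 + ? → (2,3) = 30 − 18 = 12.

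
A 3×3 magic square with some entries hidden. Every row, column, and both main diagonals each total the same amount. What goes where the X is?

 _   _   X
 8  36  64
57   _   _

15

Row 2 is complete and sums to 108; that is the magic constant.
Column 1 must total 108; the given cells sum to 65, so (1,1) = 43.
Main diagonal must total 108; the given cells sum to 79, so (3,3) = 29.
Using anti-diagonal: 36 + 57 + ? → (1,3) = 108 − 93 = 15.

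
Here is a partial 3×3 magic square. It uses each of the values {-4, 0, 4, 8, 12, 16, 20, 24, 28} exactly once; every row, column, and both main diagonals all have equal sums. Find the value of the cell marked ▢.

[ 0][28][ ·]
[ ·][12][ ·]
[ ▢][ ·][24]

The 9 entries sum to 108, so each line sums to 108/3 = 36.
Row 1: 0 + 28 + ? = 36, so (1,3) = 8.
The remaining cell in column 2 is (3,2) = 36 − 40 = -4.
From column 3, 36 − (8 + 24) gives (2,3) = 4.
Anti-diagonal must total 36; the given cells sum to 20, so (3,1) = 16.

16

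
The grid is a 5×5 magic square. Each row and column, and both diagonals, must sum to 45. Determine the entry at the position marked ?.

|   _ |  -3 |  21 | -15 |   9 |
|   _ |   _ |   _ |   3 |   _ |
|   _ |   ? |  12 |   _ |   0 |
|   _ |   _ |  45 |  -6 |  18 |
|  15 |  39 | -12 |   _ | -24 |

Using row 1: -3 + 21 + (-15) + 9 + ? → (1,1) = 45 − 12 = 33.
Row 5: 15 + 39 + (-12) + (-24) + ? = 45, so (5,4) = 27.
Column 3 must total 45; the given cells sum to 66, so (2,3) = -21.
Column 4 needs 45; the known cells sum to 9, so (3,4) = 36.
Using column 5: 9 + 0 + 18 + (-24) + ? → (2,5) = 45 − 3 = 42.
Using main diagonal: 33 + 12 + (-6) + (-24) + ? → (2,2) = 45 − 15 = 30.
Using anti-diagonal: 9 + 3 + 12 + 15 + ? → (4,2) = 45 − 39 = 6.
From row 2, 45 − (30 + (-21) + 3 + 42) gives (2,1) = -9.
Row 4 needs 45; the known cells sum to 63, so (4,1) = -18.
Using column 1: 33 + (-9) + (-18) + 15 + ? → (3,1) = 45 − 21 = 24.
Column 2 must total 45; the given cells sum to 72, so (3,2) = -27.

-27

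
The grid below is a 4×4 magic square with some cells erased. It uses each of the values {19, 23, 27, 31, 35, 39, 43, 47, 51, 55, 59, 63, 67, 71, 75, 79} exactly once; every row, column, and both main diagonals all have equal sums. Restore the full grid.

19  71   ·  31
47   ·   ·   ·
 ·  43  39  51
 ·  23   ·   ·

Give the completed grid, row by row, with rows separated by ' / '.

19 71 75 31 / 47 59 55 35 / 63 43 39 51 / 67 23 27 79

The 16 entries sum to 784, so each line sums to 784/4 = 196.
Row 1 must total 196; the given cells sum to 121, so (1,3) = 75.
From row 3, 196 − (43 + 39 + 51) gives (3,1) = 63.
The remaining cell in column 1 is (4,1) = 196 − 129 = 67.
Column 2 needs 196; the known cells sum to 137, so (2,2) = 59.
From main diagonal, 196 − (19 + 59 + 39) gives (4,4) = 79.
From anti-diagonal, 196 − (31 + 43 + 67) gives (2,3) = 55.
Using row 2: 47 + 59 + 55 + ? → (2,4) = 196 − 161 = 35.
Row 4 needs 196; the known cells sum to 169, so (4,3) = 27.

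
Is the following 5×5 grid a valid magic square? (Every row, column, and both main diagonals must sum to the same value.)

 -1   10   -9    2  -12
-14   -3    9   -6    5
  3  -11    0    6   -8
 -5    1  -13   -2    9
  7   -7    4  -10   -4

Row 1: -1 + 10 + (-9) + 2 + (-12) = -10.
Row 2: -14 + (-3) + 9 + (-6) + 5 = -9.
Row 3: 3 + (-11) + 0 + 6 + (-8) = -10.
Row 4: -5 + 1 + (-13) + (-2) + 9 = -10.
Row 5: 7 + (-7) + 4 + (-10) + (-4) = -10.
Column 1: -1 + (-14) + 3 + (-5) + 7 = -10.
Column 2: 10 + (-3) + (-11) + 1 + (-7) = -10.
Column 3: -9 + 9 + 0 + (-13) + 4 = -9.
Column 4: 2 + (-6) + 6 + (-2) + (-10) = -10.
Column 5: -12 + 5 + (-8) + 9 + (-4) = -10.
Main diagonal: -1 + (-3) + 0 + (-2) + (-4) = -10.
Anti-diagonal: -12 + (-6) + 0 + 1 + 7 = -10.

No — row 2 sums to -9 but column 5 sums to -10.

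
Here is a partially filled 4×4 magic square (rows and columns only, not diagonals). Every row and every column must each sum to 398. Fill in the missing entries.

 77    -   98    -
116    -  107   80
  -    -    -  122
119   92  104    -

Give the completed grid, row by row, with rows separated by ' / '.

The remaining cell in row 2 is (2,2) = 398 − 303 = 95.
Row 4: 119 + 92 + 104 + ? = 398, so (4,4) = 83.
Using column 1: 77 + 116 + 119 + ? → (3,1) = 398 − 312 = 86.
Column 3 must total 398; the given cells sum to 309, so (3,3) = 89.
The remaining cell in column 4 is (1,4) = 398 − 285 = 113.
Row 1: 77 + 98 + 113 + ? = 398, so (1,2) = 110.
Row 3 needs 398; the known cells sum to 297, so (3,2) = 101.

77 110 98 113 / 116 95 107 80 / 86 101 89 122 / 119 92 104 83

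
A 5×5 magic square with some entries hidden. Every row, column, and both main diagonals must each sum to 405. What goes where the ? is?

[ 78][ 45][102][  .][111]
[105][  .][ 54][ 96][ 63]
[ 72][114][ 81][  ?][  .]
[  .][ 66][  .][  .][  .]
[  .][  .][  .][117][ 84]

From row 1, 405 − (78 + 45 + 102 + 111) gives (1,4) = 69.
From row 2, 405 − (105 + 54 + 96 + 63) gives (2,2) = 87.
The remaining cell in column 2 is (5,2) = 405 − 312 = 93.
Main diagonal needs 405; the known cells sum to 330, so (4,4) = 75.
The remaining cell in anti-diagonal is (5,1) = 405 − 354 = 51.
From row 5, 405 − (51 + 93 + 117 + 84) gives (5,3) = 60.
Using column 1: 78 + 105 + 72 + 51 + ? → (4,1) = 405 − 306 = 99.
From column 3, 405 − (102 + 54 + 81 + 60) gives (4,3) = 108.
Using column 4: 69 + 96 + 75 + 117 + ? → (3,4) = 405 − 357 = 48.

48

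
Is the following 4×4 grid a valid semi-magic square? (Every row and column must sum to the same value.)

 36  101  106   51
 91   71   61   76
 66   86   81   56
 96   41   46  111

No — column 2 sums to 299 but row 3 sums to 289.

Row 1: 36 + 101 + 106 + 51 = 294.
Row 2: 91 + 71 + 61 + 76 = 299.
Row 3: 66 + 86 + 81 + 56 = 289.
Row 4: 96 + 41 + 46 + 111 = 294.
Column 1: 36 + 91 + 66 + 96 = 289.
Column 2: 101 + 71 + 86 + 41 = 299.
Column 3: 106 + 61 + 81 + 46 = 294.
Column 4: 51 + 76 + 56 + 111 = 294.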